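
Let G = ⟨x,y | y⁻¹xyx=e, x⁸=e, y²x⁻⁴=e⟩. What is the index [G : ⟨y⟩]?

First find ord(y) by computing successive powers:
  y¹ = y, y² = x⁴, y³ = y⁻¹, y⁴ = e.
So |⟨y⟩| = ord(y) = 4. With |G| = 16, by Lagrange [G : ⟨y⟩] = 16/4 = 4.

Answer: 4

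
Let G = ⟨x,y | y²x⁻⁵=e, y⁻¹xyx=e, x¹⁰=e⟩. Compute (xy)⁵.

Compute successive powers of (xy), reducing at each step:
  (xy)²: (xy) · x = y;   y · y = x⁵
  (xy)³: (x⁵) · x = x⁶;   (x⁶) · y = xy⁻¹
  (xy)⁴: (xy⁻¹) · x = y⁻¹;   (y⁻¹) · y = e
  (xy)⁵: e · x = x;   x · y = xy

Answer: xy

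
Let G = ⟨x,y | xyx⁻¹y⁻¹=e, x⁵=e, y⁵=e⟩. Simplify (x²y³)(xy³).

Compute (x²y³) · (xy³) by multiplying left to right and reducing via the relations at each step:
  (x²y³) · x = x³y³
  (x³y³) · y³ = x³y

Answer: x³y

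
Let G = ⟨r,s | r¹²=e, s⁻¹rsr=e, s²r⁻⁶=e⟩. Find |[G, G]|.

G' = [G, G] is generated by all commutators. The generator-pair commutators are: [r, s] = r².
The subgroup they normally generate is {e, r², r⁴, r⁶, r⁸, r¹⁰}, of order 6.
Check: |G/G'| = 24/6 = 4 is the order of the abelianisation.

Answer: 6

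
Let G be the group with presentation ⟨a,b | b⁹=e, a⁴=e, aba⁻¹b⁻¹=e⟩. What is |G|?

Enumerate words in the generators, reducing via the relations: the distinct elements are
  {a, b, e, ab, a², a³, b², b³, b⁴, b⁵, b⁶, b⁷, b⁸, ab², ab³, ab⁴, ab⁵, ab⁶, ab⁷, ab⁸, a²b, a³b, a²b², a²b³, a²b⁴, a²b⁵, a²b⁶, a²b⁷, a²b⁸, a³b², a³b³, a³b⁴, a³b⁵, a³b⁶, a³b⁷, a³b⁸}.
No further products give new elements, so |G| = 36.

Answer: 36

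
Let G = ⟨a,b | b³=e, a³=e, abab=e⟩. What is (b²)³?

Compute successive powers of (b²), reducing at each step:
  (b²)²: (b²) · b² = b
  (b²)³: b · b² = e

Answer: e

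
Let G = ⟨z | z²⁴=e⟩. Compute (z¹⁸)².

Compute successive powers of (z¹⁸), reducing at each step:
  (z¹⁸)²: (z¹⁸) · z¹⁸ = z¹²

Answer: z¹²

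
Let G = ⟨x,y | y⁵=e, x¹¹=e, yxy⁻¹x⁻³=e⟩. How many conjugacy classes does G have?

The conjugacy classes (representative and size) are:
  [e] (size 1), [x³] (size 5), [x⁶] (size 5), [x⁷y] (size 11), [x⁹y²] (size 11), [x⁷y³] (size 11), [x⁷y⁴] (size 11).
Class equation: 1 + 5 + 5 + 11 + 11 + 11 + 11 = 55 = |G|. So G has 7 conjugacy classes.

Answer: 7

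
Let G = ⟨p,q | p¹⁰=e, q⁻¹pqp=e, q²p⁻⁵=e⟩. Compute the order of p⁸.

Compute successive powers until reaching e:
  (p⁸)¹ = p⁸, (p⁸)² = p⁶, (p⁸)³ = p⁴, (p⁸)⁴ = p², (p⁸)⁵ = e.
The smallest positive k with (p⁸)ᵏ = e is 5.

Answer: 5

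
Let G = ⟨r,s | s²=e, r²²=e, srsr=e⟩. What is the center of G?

An element z ∈ Z(G) iff z commutes with every generator.
For example r¹¹ is central: (r¹¹)·r = r¹² = r·(r¹¹); (r¹¹)·s = r¹¹s = s·(r¹¹).
Whereas r ∉ Z(G) since r·s = rs ≠ r²¹s = s·r.
Checking each of the 44 elements this way gives Z(G) = {e, r¹¹}, of order 2.

Answer: {e, r¹¹}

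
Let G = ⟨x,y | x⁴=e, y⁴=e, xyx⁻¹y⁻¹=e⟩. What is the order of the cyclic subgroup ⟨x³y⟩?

|⟨x³y⟩| equals the order of x³y. Compute successive powers until reaching e:
  (x³y)¹ = x³y, (x³y)² = x²y², (x³y)³ = xy³, (x³y)⁴ = e.
The smallest positive k with (x³y)ᵏ = e is 4, so |⟨x³y⟩| = 4.

Answer: 4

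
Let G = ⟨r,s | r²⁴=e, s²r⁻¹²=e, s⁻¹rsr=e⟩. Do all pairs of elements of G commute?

r·s = rs but s·r = r¹¹s⁻¹, so r·s ≠ s·r and G is not abelian.

Answer: No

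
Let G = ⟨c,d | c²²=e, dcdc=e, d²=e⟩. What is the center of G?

An element z ∈ Z(G) iff z commutes with every generator.
For example c¹¹ is central: (c¹¹)·c = c¹² = c·(c¹¹); (c¹¹)·d = c¹¹d = d·(c¹¹).
Whereas c ∉ Z(G) since c·d = cd ≠ c²¹d = d·c.
Checking each of the 44 elements this way gives Z(G) = {e, c¹¹}, of order 2.

Answer: {e, c¹¹}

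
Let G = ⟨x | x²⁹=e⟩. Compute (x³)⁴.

Compute successive powers of (x³), reducing at each step:
  (x³)²: (x³) · x³ = x⁶
  (x³)³: (x⁶) · x³ = x⁹
  (x³)⁴: (x⁹) · x³ = x¹²

Answer: x¹²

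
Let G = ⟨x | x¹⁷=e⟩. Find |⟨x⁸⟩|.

|⟨x⁸⟩| equals the order of x⁸. Compute successive powers until reaching e:
  (x⁸)¹ = x⁸, (x⁸)² = x¹⁶, (x⁸)³ = x⁷, (x⁸)⁴ = x¹⁵, (x⁸)⁵ = x⁶, (x⁸)⁶ = x¹⁴, (x⁸)⁷ = x⁵, (x⁸)⁸ = x¹³, (x⁸)⁹ = x⁴, (x⁸)¹⁰ = x¹², (x⁸)¹¹ = x³, (x⁸)¹² = x¹¹, (x⁸)¹³ = x², (x⁸)¹⁴ = x¹⁰, (x⁸)¹⁵ = x, (x⁸)¹⁶ = x⁹, (x⁸)¹⁷ = e.
The smallest positive k with (x⁸)ᵏ = e is 17, so |⟨x⁸⟩| = 17.

Answer: 17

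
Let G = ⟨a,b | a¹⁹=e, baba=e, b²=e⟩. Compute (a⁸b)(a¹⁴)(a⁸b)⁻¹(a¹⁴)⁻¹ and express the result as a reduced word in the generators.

[(a⁸b), (a¹⁴)] = (a⁸b)·(a¹⁴)·(a⁸b)⁻¹·(a¹⁴)⁻¹.
  (a⁸b) · (a¹⁴) = a¹³b
  (a¹³b) · (a⁸b) = a⁵
  (a⁵) · (a⁵) = a¹⁰

Answer: a¹⁰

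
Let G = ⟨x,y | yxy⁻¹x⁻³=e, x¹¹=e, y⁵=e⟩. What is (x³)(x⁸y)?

Compute (x³) · (x⁸y) by multiplying left to right and reducing via the relations at each step:
  (x³) · x⁸ = e
  e · y = y

Answer: y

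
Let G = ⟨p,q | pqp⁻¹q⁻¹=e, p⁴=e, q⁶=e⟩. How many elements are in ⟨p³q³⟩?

|⟨p³q³⟩| equals the order of p³q³. Compute successive powers until reaching e:
  (p³q³)¹ = p³q³, (p³q³)² = p², (p³q³)³ = pq³, (p³q³)⁴ = e.
The smallest positive k with (p³q³)ᵏ = e is 4, so |⟨p³q³⟩| = 4.

Answer: 4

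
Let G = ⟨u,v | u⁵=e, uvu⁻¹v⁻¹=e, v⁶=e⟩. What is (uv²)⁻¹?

The order of (uv²) is 15 (smallest k with (uv²)ᵏ = e), so (uv²)⁻¹ = (uv²)¹⁴ = u⁴v⁴.
Check: (uv²) · (u⁴v⁴) → (uv²) · u⁴ = v²;   (v²) · v⁴ = e, giving e as required.

Answer: u⁴v⁴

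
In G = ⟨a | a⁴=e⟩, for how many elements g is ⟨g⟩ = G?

G is cyclic of order 4. An element generates G iff its order is 4, and a cyclic group of order 4 has exactly φ(4) = 2 such elements.

Answer: 2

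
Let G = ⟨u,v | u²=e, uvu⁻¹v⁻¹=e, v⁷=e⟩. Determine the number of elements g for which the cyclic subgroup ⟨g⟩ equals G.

G is cyclic of order 14. An element generates G iff its order is 14, and a cyclic group of order 14 has exactly φ(14) = 6 such elements.

Answer: 6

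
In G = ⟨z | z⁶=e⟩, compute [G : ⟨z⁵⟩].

First find ord(z⁵) by computing successive powers:
  (z⁵)¹ = z⁵, (z⁵)² = z⁴, (z⁵)³ = z³, (z⁵)⁴ = z², (z⁵)⁵ = z, (z⁵)⁶ = e.
So |⟨z⁵⟩| = ord(z⁵) = 6. With |G| = 6, by Lagrange [G : ⟨z⁵⟩] = 6/6 = 1.

Answer: 1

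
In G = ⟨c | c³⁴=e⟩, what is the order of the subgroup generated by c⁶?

|⟨c⁶⟩| equals the order of c⁶. Compute successive powers until reaching e:
  (c⁶)¹ = c⁶, (c⁶)² = c¹², (c⁶)³ = c¹⁸, (c⁶)⁴ = c²⁴, (c⁶)⁵ = c³⁰, (c⁶)⁶ = c², (c⁶)⁷ = c⁸, (c⁶)⁸ = c¹⁴, (c⁶)⁹ = c²⁰, (c⁶)¹⁰ = c²⁶, (c⁶)¹¹ = c³², (c⁶)¹² = c⁴, (c⁶)¹³ = c¹⁰, (c⁶)¹⁴ = c¹⁶, (c⁶)¹⁵ = c²², (c⁶)¹⁶ = c²⁸, (c⁶)¹⁷ = e.
The smallest positive k with (c⁶)ᵏ = e is 17, so |⟨c⁶⟩| = 17.

Answer: 17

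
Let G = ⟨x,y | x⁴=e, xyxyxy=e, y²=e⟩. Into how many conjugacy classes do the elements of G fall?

The conjugacy classes (representative and size) are:
  [e] (size 1), [x³] (size 6), [x²yx²y] (size 3), [xyx³] (size 6), [yx³] (size 8).
Class equation: 1 + 6 + 3 + 6 + 8 = 24 = |G|. So G has 5 conjugacy classes.

Answer: 5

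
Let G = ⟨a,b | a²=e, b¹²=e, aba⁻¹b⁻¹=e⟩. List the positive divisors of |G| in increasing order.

|G| = 24 = 2³ · 3. By Lagrange's theorem the order of any subgroup divides 24; the divisors of 24 are 1, 2, 3, 4, 6, 8, 12, 24.

Answer: 1, 2, 3, 4, 6, 8, 12, 24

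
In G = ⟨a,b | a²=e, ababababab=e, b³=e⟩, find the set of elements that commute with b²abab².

⟨b²abab²⟩ ⊆ C_G(b²abab²) since powers of b²abab² commute with b²abab²; so |C_G(b²abab²)| ≥ |⟨b²abab²⟩| = 5.
By orbit–stabilizer, |C_G(b²abab²)| = |G| / |conj. class of b²abab²| = 60 / 12 = 5.
The 5 elements commuting with b²abab² are {e, b²ab², bab, b²abab², bab²ab}.

Answer: {e, b²ab², bab, b²abab², bab²ab}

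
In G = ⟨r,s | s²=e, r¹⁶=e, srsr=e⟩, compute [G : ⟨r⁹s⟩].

First find ord(r⁹s) by computing successive powers:
  (r⁹s)¹ = r⁹s, (r⁹s)² = e.
So |⟨r⁹s⟩| = ord(r⁹s) = 2. With |G| = 32, by Lagrange [G : ⟨r⁹s⟩] = 32/2 = 16.

Answer: 16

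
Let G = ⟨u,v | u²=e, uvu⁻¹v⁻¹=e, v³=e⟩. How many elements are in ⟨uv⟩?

|⟨uv⟩| equals the order of uv. Compute successive powers until reaching e:
  (uv)¹ = uv, (uv)² = v², (uv)³ = u, (uv)⁴ = v, (uv)⁵ = uv², (uv)⁶ = e.
The smallest positive k with (uv)ᵏ = e is 6, so |⟨uv⟩| = 6.

Answer: 6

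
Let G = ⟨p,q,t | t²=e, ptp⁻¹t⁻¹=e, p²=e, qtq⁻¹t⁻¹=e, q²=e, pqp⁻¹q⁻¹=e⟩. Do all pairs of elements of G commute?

Each pair of generators commutes: p·q = pq = q·p; p·t = pt = t·p; q·t = qt = t·q. Since the generators pairwise commute, every element of G commutes with every other, so G is abelian.

Answer: Yes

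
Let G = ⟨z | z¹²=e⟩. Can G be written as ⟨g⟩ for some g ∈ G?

|G| = 12. The element z has order 12 (its powers give 12 distinct elements), so ⟨z⟩ = G and G is cyclic.

Answer: Yes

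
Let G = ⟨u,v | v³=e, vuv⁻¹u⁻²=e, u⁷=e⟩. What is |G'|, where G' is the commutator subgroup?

G' = [G, G] is generated by all commutators. The generator-pair commutators are: [u, v] = u⁶.
The subgroup they normally generate is {e, u, u², u³, u⁴, u⁵, u⁶}, of order 7.
Check: |G/G'| = 21/7 = 3 is the order of the abelianisation.

Answer: 7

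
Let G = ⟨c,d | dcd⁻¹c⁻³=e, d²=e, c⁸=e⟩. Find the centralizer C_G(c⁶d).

⟨c⁶d⟩ ⊆ C_G(c⁶d) since powers of c⁶d commute with c⁶d; so |C_G(c⁶d)| ≥ |⟨c⁶d⟩| = 2.
By orbit–stabilizer, |C_G(c⁶d)| = |G| / |conj. class of c⁶d| = 16 / 4 = 4.
The 4 elements commuting with c⁶d are {e, c⁴, c²d, c⁶d}.

Answer: {e, c⁴, c²d, c⁶d}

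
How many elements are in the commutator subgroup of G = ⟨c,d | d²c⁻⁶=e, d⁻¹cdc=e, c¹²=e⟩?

G' = [G, G] is generated by all commutators. The generator-pair commutators are: [c, d] = c².
The subgroup they normally generate is {e, c², c⁴, c⁶, c⁸, c¹⁰}, of order 6.
Check: |G/G'| = 24/6 = 4 is the order of the abelianisation.

Answer: 6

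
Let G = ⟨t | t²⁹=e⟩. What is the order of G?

G is generated by a single element, so G is cyclic. The relator gives t²⁹ = e and no smaller power is forced to be e, so the 29 powers {e, t, t², t³, t⁴, t⁵, t⁶, t⁷, t⁸, t⁹, t²², t²³, t²¹, t²⁰, t²⁴, t²⁵, t²⁶, t²⁷, t²⁸, t¹², t¹³, t¹¹, t¹⁰, t¹⁴, t¹⁵, t¹⁶, t¹⁷, t¹⁸, t¹⁹} are distinct. Hence |G| = 29.

Answer: 29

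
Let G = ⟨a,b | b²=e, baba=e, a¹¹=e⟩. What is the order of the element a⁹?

Compute successive powers until reaching e:
  (a⁹)¹ = a⁹, (a⁹)² = a⁷, (a⁹)³ = a⁵, (a⁹)⁴ = a³, (a⁹)⁵ = a, (a⁹)⁶ = a¹⁰, (a⁹)⁷ = a⁸, (a⁹)⁸ = a⁶, (a⁹)⁹ = a⁴, (a⁹)¹⁰ = a², (a⁹)¹¹ = e.
The smallest positive k with (a⁹)ᵏ = e is 11.

Answer: 11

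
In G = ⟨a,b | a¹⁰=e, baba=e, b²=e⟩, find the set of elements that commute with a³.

⟨a³⟩ ⊆ C_G(a³) since powers of a³ commute with a³; so |C_G(a³)| ≥ |⟨a³⟩| = 10.
By orbit–stabilizer, |C_G(a³)| = |G| / |conj. class of a³| = 20 / 2 = 10.
The 10 elements commuting with a³ are {e, a, a², a³, a⁴, a⁵, a⁶, a⁷, a⁸, a⁹}.

Answer: {e, a, a², a³, a⁴, a⁵, a⁶, a⁷, a⁸, a⁹}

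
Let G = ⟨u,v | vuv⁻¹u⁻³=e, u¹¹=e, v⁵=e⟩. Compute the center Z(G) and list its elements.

An element z ∈ Z(G) iff z commutes with every generator.
For example e is central: e·u = u = u·e; e·v = v = v·e.
Whereas u ∉ Z(G) since u·v = uv ≠ u³v = v·u.
Checking each of the 55 elements this way gives Z(G) = {e}, of order 1.

Answer: {e}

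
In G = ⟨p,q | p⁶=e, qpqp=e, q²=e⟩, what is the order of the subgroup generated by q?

|⟨q⟩| equals the order of q. Compute successive powers until reaching e:
  q¹ = q, q² = e.
The smallest positive k with qᵏ = e is 2, so |⟨q⟩| = 2.

Answer: 2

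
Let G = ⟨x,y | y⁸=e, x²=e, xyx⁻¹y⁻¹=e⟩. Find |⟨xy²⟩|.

|⟨xy²⟩| equals the order of xy². Compute successive powers until reaching e:
  (xy²)¹ = xy², (xy²)² = y⁴, (xy²)³ = xy⁶, (xy²)⁴ = e.
The smallest positive k with (xy²)ᵏ = e is 4, so |⟨xy²⟩| = 4.

Answer: 4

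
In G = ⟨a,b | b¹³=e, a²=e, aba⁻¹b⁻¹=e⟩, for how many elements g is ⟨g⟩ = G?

G is cyclic of order 26. An element generates G iff its order is 26, and a cyclic group of order 26 has exactly φ(26) = 12 such elements.

Answer: 12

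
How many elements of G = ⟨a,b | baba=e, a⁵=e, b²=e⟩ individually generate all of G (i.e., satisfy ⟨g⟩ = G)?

⟨g⟩ = G would require ord(g) = |G| = 10, but the maximum element order in G is 5 < 10. So G is not cyclic and no single element generates it: the count is 0.

Answer: 0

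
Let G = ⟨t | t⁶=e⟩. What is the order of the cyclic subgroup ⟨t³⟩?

|⟨t³⟩| equals the order of t³. Compute successive powers until reaching e:
  (t³)¹ = t³, (t³)² = e.
The smallest positive k with (t³)ᵏ = e is 2, so |⟨t³⟩| = 2.

Answer: 2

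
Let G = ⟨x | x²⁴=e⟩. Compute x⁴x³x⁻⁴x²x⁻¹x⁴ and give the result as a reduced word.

Multiply left to right, reducing at each step:
  (x⁴) · x³ = x⁷
  (x⁷) · x⁻⁴ = x³
  (x³) · x² = x⁵
  (x⁵) · x⁻¹ = x⁴
  (x⁴) · x⁴ = x⁸

Answer: x⁸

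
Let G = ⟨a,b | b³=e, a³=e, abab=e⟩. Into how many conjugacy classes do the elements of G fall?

The conjugacy classes (representative and size) are:
  [e] (size 1), [ba²] (size 4), [b²a] (size 4), [a²b²] (size 3).
Class equation: 1 + 4 + 4 + 3 = 12 = |G|. So G has 4 conjugacy classes.

Answer: 4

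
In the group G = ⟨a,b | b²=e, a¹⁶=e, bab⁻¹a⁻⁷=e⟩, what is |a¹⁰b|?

Compute successive powers until reaching e:
  (a¹⁰b)¹ = a¹⁰b, (a¹⁰b)² = e.
The smallest positive k with (a¹⁰b)ᵏ = e is 2.

Answer: 2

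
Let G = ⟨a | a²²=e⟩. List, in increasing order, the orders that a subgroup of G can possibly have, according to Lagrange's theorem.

|G| = 22 = 2 · 11. By Lagrange's theorem the order of any subgroup divides 22; the divisors of 22 are 1, 2, 11, 22.

Answer: 1, 2, 11, 22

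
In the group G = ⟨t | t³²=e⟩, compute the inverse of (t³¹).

The order of (t³¹) is 32 (smallest k with (t³¹)ᵏ = e), so (t³¹)⁻¹ = (t³¹)³¹ = t.
Check: (t³¹) · t → (t³¹) · t = e, giving e as required.

Answer: t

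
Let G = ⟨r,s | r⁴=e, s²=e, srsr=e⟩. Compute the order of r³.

Compute successive powers until reaching e:
  (r³)¹ = r³, (r³)² = r², (r³)³ = r, (r³)⁴ = e.
The smallest positive k with (r³)ᵏ = e is 4.

Answer: 4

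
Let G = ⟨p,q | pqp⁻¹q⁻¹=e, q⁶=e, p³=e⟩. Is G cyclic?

|G| = 18, but the maximum element order in G is 6 < 18. No single element generates all of G, so G is not cyclic.

Answer: No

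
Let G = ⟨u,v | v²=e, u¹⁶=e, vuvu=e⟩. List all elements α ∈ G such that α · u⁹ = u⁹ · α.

⟨u⁹⟩ ⊆ C_G(u⁹) since powers of u⁹ commute with u⁹; so |C_G(u⁹)| ≥ |⟨u⁹⟩| = 16.
By orbit–stabilizer, |C_G(u⁹)| = |G| / |conj. class of u⁹| = 32 / 2 = 16.
The 16 elements commuting with u⁹ are {e, u, u², u³, u⁴, u⁵, u⁶, u⁷, u⁸, u⁹, u¹⁰, u¹¹, u¹², u¹³, u¹⁴, u¹⁵}.

Answer: {e, u, u², u³, u⁴, u⁵, u⁶, u⁷, u⁸, u⁹, u¹⁰, u¹¹, u¹², u¹³, u¹⁴, u¹⁵}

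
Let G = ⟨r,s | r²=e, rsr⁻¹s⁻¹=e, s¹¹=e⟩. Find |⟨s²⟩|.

|⟨s²⟩| equals the order of s². Compute successive powers until reaching e:
  (s²)¹ = s², (s²)² = s⁴, (s²)³ = s⁶, (s²)⁴ = s⁸, (s²)⁵ = s¹⁰, (s²)⁶ = s, (s²)⁷ = s³, (s²)⁸ = s⁵, (s²)⁹ = s⁷, (s²)¹⁰ = s⁹, (s²)¹¹ = e.
The smallest positive k with (s²)ᵏ = e is 11, so |⟨s²⟩| = 11.

Answer: 11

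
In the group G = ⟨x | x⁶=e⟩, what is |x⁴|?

Compute successive powers until reaching e:
  (x⁴)¹ = x⁴, (x⁴)² = x², (x⁴)³ = e.
The smallest positive k with (x⁴)ᵏ = e is 3.

Answer: 3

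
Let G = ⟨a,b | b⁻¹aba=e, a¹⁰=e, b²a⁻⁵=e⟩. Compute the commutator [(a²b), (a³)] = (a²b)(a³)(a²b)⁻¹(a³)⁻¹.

[(a²b), (a³)] = (a²b)·(a³)·(a²b)⁻¹·(a³)⁻¹.
  (a²b) · (a³) = a⁴b⁻¹
  (a⁴b⁻¹) · (a²b⁻¹) = a⁷
  (a⁷) · (a⁷) = a⁴

Answer: a⁴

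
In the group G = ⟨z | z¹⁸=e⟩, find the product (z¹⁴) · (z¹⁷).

Compute (z¹⁴) · (z¹⁷) by multiplying left to right and reducing via the relations at each step:
  (z¹⁴) · z¹⁷ = z¹³

Answer: z¹³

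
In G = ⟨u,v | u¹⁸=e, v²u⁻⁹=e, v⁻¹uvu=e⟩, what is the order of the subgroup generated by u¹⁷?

|⟨u¹⁷⟩| equals the order of u¹⁷. Compute successive powers until reaching e:
  (u¹⁷)¹ = u¹⁷, (u¹⁷)² = u¹⁶, (u¹⁷)³ = u¹⁵, (u¹⁷)⁴ = u¹⁴, (u¹⁷)⁵ = u¹³, (u¹⁷)⁶ = u¹², (u¹⁷)⁷ = u¹¹, (u¹⁷)⁸ = u¹⁰, (u¹⁷)⁹ = u⁹, (u¹⁷)¹⁰ = u⁸, (u¹⁷)¹¹ = u⁷, (u¹⁷)¹² = u⁶, (u¹⁷)¹³ = u⁵, (u¹⁷)¹⁴ = u⁴, (u¹⁷)¹⁵ = u³, (u¹⁷)¹⁶ = u², (u¹⁷)¹⁷ = u, (u¹⁷)¹⁸ = e.
The smallest positive k with (u¹⁷)ᵏ = e is 18, so |⟨u¹⁷⟩| = 18.

Answer: 18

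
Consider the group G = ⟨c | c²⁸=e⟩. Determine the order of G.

G is generated by a single element, so G is cyclic. The relator gives c²⁸ = e and no smaller power is forced to be e, so the 28 powers {c, e, c², c³, c⁴, c⁵, c⁶, c⁷, c⁸, c⁹, c²², c²³, c²¹, c²⁰, c²⁴, c²⁵, c²⁶, c²⁷, c¹², c¹³, c¹¹, c¹⁰, c¹⁴, c¹⁵, c¹⁶, c¹⁷, c¹⁸, c¹⁹} are distinct. Hence |G| = 28.

Answer: 28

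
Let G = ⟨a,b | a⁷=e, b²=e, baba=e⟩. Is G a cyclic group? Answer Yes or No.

Every cyclic group is abelian. But a·b = ab while b·a = a⁶b, so a·b ≠ b·a and G is not abelian. Hence G is not cyclic.

Answer: No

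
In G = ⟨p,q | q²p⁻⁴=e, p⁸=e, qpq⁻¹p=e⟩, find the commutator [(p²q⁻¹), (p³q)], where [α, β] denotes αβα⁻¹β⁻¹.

[(p²q⁻¹), (p³q)] = (p²q⁻¹)·(p³q)·(p²q⁻¹)⁻¹·(p³q)⁻¹.
  (p²q⁻¹) · (p³q) = p⁷
  (p⁷) · (p²q) = pq
  (pq) · (p³q⁻¹) = p⁶

Answer: p⁶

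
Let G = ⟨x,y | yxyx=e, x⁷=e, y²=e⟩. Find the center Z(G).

An element z ∈ Z(G) iff z commutes with every generator.
For example e is central: e·x = x = x·e; e·y = y = y·e.
Whereas x ∉ Z(G) since x·y = xy ≠ x⁶y = y·x.
Checking each of the 14 elements this way gives Z(G) = {e}, of order 1.

Answer: {e}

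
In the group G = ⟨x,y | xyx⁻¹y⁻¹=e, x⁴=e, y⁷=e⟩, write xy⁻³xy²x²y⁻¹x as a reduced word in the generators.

Multiply left to right, reducing at each step:
  x · y⁻³ = xy⁴
  (xy⁴) · x = x²y⁴
  (x²y⁴) · y² = x²y⁶
  (x²y⁶) · x² = y⁶
  (y⁶) · y⁻¹ = y⁵
  (y⁵) · x = xy⁵

Answer: xy⁵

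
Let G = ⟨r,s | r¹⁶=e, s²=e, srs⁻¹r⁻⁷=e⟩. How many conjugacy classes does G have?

The conjugacy classes (representative and size) are:
  [e] (size 1), [r] (size 2), [r¹⁴] (size 2), [r³] (size 2), [r⁴] (size 2), [r¹⁰] (size 2), [r⁸] (size 1), [r⁹] (size 2), [r¹¹] (size 2), [r¹⁰s] (size 8), [rs] (size 8).
Class equation: 1 + 2 + 2 + 2 + 2 + 2 + 1 + 2 + 2 + 8 + 8 = 32 = |G|. So G has 11 conjugacy classes.

Answer: 11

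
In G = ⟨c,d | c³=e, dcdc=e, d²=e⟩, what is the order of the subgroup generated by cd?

|⟨cd⟩| equals the order of cd. Compute successive powers until reaching e:
  (cd)¹ = cd, (cd)² = e.
The smallest positive k with (cd)ᵏ = e is 2, so |⟨cd⟩| = 2.

Answer: 2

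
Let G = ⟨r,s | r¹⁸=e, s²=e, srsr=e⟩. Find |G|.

Enumerate words in the generators, reducing via the relations: the distinct elements are
  {e, r, s, rs, r², r³, r⁴, r⁵, r⁶, r⁷, r⁸, r⁹, r²s, r³s, r¹², r¹³, r¹¹, r¹⁰, r¹⁴, r¹⁵, r¹⁶, r¹⁷, r⁴s, r⁵s, r⁶s, r⁷s, r⁸s, r⁹s, r¹²s, r¹³s, r¹¹s, r¹⁰s, r¹⁴s, r¹⁵s, r¹⁶s, r¹⁷s}.
No further products give new elements, so |G| = 36.

Answer: 36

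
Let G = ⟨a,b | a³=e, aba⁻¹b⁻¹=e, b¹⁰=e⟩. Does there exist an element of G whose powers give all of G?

|G| = 30. The element ab has order 30 (its powers give 30 distinct elements), so ⟨ab⟩ = G and G is cyclic.

Answer: Yes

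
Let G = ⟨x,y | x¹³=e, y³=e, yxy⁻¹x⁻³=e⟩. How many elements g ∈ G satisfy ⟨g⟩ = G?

⟨g⟩ = G would require ord(g) = |G| = 39, but the maximum element order in G is 13 < 39. So G is not cyclic and no single element generates it: the count is 0.

Answer: 0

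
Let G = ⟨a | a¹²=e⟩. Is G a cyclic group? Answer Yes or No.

|G| = 12. The element a has order 12 (its powers give 12 distinct elements), so ⟨a⟩ = G and G is cyclic.

Answer: Yes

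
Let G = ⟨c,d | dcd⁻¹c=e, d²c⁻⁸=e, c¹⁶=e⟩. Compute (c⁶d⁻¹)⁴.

Compute successive powers of (c⁶d⁻¹), reducing at each step:
  (c⁶d⁻¹)²: (c⁶d⁻¹) · c⁶ = d⁻¹;   (d⁻¹) · d⁻¹ = c⁸
  (c⁶d⁻¹)³: (c⁸) · c⁶ = c¹⁴;   (c¹⁴) · d⁻¹ = c⁶d
  (c⁶d⁻¹)⁴: (c⁶d) · c⁶ = d;   d · d⁻¹ = e

Answer: e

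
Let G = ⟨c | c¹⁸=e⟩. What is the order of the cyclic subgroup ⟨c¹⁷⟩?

|⟨c¹⁷⟩| equals the order of c¹⁷. Compute successive powers until reaching e:
  (c¹⁷)¹ = c¹⁷, (c¹⁷)² = c¹⁶, (c¹⁷)³ = c¹⁵, (c¹⁷)⁴ = c¹⁴, (c¹⁷)⁵ = c¹³, (c¹⁷)⁶ = c¹², (c¹⁷)⁷ = c¹¹, (c¹⁷)⁸ = c¹⁰, (c¹⁷)⁹ = c⁹, (c¹⁷)¹⁰ = c⁸, (c¹⁷)¹¹ = c⁷, (c¹⁷)¹² = c⁶, (c¹⁷)¹³ = c⁵, (c¹⁷)¹⁴ = c⁴, (c¹⁷)¹⁵ = c³, (c¹⁷)¹⁶ = c², (c¹⁷)¹⁷ = c, (c¹⁷)¹⁸ = e.
The smallest positive k with (c¹⁷)ᵏ = e is 18, so |⟨c¹⁷⟩| = 18.

Answer: 18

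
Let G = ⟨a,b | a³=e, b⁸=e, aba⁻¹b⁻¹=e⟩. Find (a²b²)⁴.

Compute successive powers of (a²b²), reducing at each step:
  (a²b²)²: (a²b²) · a² = ab²;   (ab²) · b² = ab⁴
  (a²b²)³: (ab⁴) · a² = b⁴;   (b⁴) · b² = b⁶
  (a²b²)⁴: (b⁶) · a² = a²b⁶;   (a²b⁶) · b² = a²

Answer: a²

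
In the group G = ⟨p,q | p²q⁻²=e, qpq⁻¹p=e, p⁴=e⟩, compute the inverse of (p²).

The order of (p²) is 2 (smallest k with (p²)ᵏ = e), so (p²)⁻¹ = (p²)¹ = p².
Check: (p²) · (p²) → (p²) · p² = e, giving e as required.

Answer: p²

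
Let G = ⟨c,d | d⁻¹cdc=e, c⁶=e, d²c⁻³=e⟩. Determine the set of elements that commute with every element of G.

An element z ∈ Z(G) iff z commutes with every generator.
For example c³ is central: (c³)·c = c⁴ = c·(c³); (c³)·d = d⁻¹ = d·(c³).
Whereas c ∉ Z(G) since c·d = cd ≠ c²d⁻¹ = d·c.
Checking each of the 12 elements this way gives Z(G) = {e, c³}, of order 2.

Answer: {e, c³}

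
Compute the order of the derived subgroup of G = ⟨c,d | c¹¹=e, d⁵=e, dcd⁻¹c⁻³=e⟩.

G' = [G, G] is generated by all commutators. The generator-pair commutators are: [c, d] = c⁹.
The subgroup they normally generate is {e, c, c², c³, c⁴, c⁵, c⁶, c⁷, c⁸, c⁹, c¹⁰}, of order 11.
Check: |G/G'| = 55/11 = 5 is the order of the abelianisation.

Answer: 11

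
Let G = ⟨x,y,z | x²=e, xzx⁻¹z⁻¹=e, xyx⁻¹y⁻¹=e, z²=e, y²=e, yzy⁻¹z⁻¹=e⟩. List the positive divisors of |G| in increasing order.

|G| = 8 = 2³. By Lagrange's theorem the order of any subgroup divides 8; the divisors of 8 are 1, 2, 4, 8.

Answer: 1, 2, 4, 8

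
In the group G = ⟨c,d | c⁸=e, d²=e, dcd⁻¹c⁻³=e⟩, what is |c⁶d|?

Compute successive powers until reaching e:
  (c⁶d)¹ = c⁶d, (c⁶d)² = e.
The smallest positive k with (c⁶d)ᵏ = e is 2.

Answer: 2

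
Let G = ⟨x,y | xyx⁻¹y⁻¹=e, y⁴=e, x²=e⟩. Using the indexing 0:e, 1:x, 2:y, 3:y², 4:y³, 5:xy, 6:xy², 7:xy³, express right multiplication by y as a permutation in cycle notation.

(0 2 3 4)(1 5 6 7)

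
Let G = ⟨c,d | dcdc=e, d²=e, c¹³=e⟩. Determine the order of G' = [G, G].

G' = [G, G] is generated by all commutators. The generator-pair commutators are: [c, d] = c².
The subgroup they normally generate is {e, c, c², c³, c⁴, c⁵, c⁶, c⁷, c⁸, c⁹, c¹⁰, c¹¹, c¹²}, of order 13.
Check: |G/G'| = 26/13 = 2 is the order of the abelianisation.

Answer: 13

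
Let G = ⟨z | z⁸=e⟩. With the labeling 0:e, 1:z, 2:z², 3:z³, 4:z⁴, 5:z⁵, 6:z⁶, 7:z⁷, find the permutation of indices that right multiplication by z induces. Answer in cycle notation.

(0 1 2 3 4 5 6 7)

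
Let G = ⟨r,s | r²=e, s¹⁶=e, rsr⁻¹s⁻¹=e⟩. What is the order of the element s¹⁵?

Compute successive powers until reaching e:
  (s¹⁵)¹ = s¹⁵, (s¹⁵)² = s¹⁴, (s¹⁵)³ = s¹³, (s¹⁵)⁴ = s¹², (s¹⁵)⁵ = s¹¹, (s¹⁵)⁶ = s¹⁰, (s¹⁵)⁷ = s⁹, (s¹⁵)⁸ = s⁸, (s¹⁵)⁹ = s⁷, (s¹⁵)¹⁰ = s⁶, (s¹⁵)¹¹ = s⁵, (s¹⁵)¹² = s⁴, (s¹⁵)¹³ = s³, (s¹⁵)¹⁴ = s², (s¹⁵)¹⁵ = s, (s¹⁵)¹⁶ = e.
The smallest positive k with (s¹⁵)ᵏ = e is 16.

Answer: 16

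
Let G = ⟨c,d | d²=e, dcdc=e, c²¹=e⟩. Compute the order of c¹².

Compute successive powers until reaching e:
  (c¹²)¹ = c¹², (c¹²)² = c³, (c¹²)³ = c¹⁵, (c¹²)⁴ = c⁶, (c¹²)⁵ = c¹⁸, (c¹²)⁶ = c⁹, (c¹²)⁷ = e.
The smallest positive k with (c¹²)ᵏ = e is 7.

Answer: 7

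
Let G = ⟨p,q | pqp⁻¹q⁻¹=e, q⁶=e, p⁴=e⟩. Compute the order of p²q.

Compute successive powers until reaching e:
  (p²q)¹ = p²q, (p²q)² = q², (p²q)³ = p²q³, (p²q)⁴ = q⁴, (p²q)⁵ = p²q⁵, (p²q)⁶ = e.
The smallest positive k with (p²q)ᵏ = e is 6.

Answer: 6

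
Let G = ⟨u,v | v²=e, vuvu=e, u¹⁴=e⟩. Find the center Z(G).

An element z ∈ Z(G) iff z commutes with every generator.
For example u⁷ is central: (u⁷)·u = u⁸ = u·(u⁷); (u⁷)·v = u⁷v = v·(u⁷).
Whereas u ∉ Z(G) since u·v = uv ≠ u¹³v = v·u.
Checking each of the 28 elements this way gives Z(G) = {e, u⁷}, of order 2.

Answer: {e, u⁷}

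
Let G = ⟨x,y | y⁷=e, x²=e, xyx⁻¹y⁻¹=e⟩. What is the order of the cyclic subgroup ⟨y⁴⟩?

|⟨y⁴⟩| equals the order of y⁴. Compute successive powers until reaching e:
  (y⁴)¹ = y⁴, (y⁴)² = y, (y⁴)³ = y⁵, (y⁴)⁴ = y², (y⁴)⁵ = y⁶, (y⁴)⁶ = y³, (y⁴)⁷ = e.
The smallest positive k with (y⁴)ᵏ = e is 7, so |⟨y⁴⟩| = 7.

Answer: 7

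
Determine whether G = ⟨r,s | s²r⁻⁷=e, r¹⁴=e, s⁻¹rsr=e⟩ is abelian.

r·s = rs but s·r = r⁶s⁻¹, so r·s ≠ s·r and G is not abelian.

Answer: No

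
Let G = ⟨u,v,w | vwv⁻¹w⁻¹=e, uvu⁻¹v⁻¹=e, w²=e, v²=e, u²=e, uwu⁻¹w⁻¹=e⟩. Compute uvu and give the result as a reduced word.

Multiply left to right, reducing at each step:
  u · v = uv
  (uv) · u = v

Answer: v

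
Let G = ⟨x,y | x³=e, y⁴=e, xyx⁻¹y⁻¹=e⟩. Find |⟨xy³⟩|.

|⟨xy³⟩| equals the order of xy³. Compute successive powers until reaching e:
  (xy³)¹ = xy³, (xy³)² = x²y², (xy³)³ = y, (xy³)⁴ = x, (xy³)⁵ = x²y³, (xy³)⁶ = y², (xy³)⁷ = xy, (xy³)⁸ = x², (xy³)⁹ = y³, (xy³)¹⁰ = xy², (xy³)¹¹ = x²y, (xy³)¹² = e.
The smallest positive k with (xy³)ᵏ = e is 12, so |⟨xy³⟩| = 12.

Answer: 12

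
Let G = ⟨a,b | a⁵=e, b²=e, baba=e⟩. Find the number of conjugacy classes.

The conjugacy classes (representative and size) are:
  [e] (size 1), [a] (size 2), [a²] (size 2), [b] (size 5).
Class equation: 1 + 2 + 2 + 5 = 10 = |G|. So G has 4 conjugacy classes.

Answer: 4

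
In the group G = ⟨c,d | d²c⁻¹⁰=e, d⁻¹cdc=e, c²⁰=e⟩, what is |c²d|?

Compute successive powers until reaching e:
  (c²d)¹ = c²d, (c²d)² = c¹⁰, (c²d)³ = c²d⁻¹, (c²d)⁴ = e.
The smallest positive k with (c²d)ᵏ = e is 4.

Answer: 4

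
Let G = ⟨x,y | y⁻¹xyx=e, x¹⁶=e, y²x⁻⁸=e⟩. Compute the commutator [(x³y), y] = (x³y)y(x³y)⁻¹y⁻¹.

[(x³y), y] = (x³y)·y·(x³y)⁻¹·y⁻¹.
  (x³y) · y = x¹¹
  (x¹¹) · (x³y⁻¹) = x⁶y
  (x⁶y) · (y⁻¹) = x⁶

Answer: x⁶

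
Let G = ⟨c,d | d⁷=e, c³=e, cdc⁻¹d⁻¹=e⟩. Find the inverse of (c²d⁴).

The order of (c²d⁴) is 21 (smallest k with (c²d⁴)ᵏ = e), so (c²d⁴)⁻¹ = (c²d⁴)²⁰ = cd³.
Check: (c²d⁴) · (cd³) → (c²d⁴) · c = d⁴;   (d⁴) · d³ = e, giving e as required.

Answer: cd³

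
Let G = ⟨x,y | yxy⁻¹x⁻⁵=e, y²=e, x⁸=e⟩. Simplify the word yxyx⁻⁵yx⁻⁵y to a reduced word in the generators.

Multiply left to right, reducing at each step:
  y · x = x⁵y
  (x⁵y) · y = x⁵
  (x⁵) · x⁻⁵ = e
  e · y = y
  y · x⁻⁵ = x⁷y
  (x⁷y) · y = x⁷

Answer: x⁷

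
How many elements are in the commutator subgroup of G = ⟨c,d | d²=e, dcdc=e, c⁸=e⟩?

G' = [G, G] is generated by all commutators. The generator-pair commutators are: [c, d] = c².
The subgroup they normally generate is {e, c², c⁴, c⁶}, of order 4.
Check: |G/G'| = 16/4 = 4 is the order of the abelianisation.

Answer: 4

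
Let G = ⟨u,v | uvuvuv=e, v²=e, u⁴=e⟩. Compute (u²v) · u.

Compute (u²v) · u by multiplying left to right and reducing via the relations at each step:
  (u²v) · u = u²vu

Answer: u²vu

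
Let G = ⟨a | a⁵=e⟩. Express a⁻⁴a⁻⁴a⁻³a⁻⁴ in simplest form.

Multiply left to right, reducing at each step:
  a · a⁻⁴ = a²
  (a²) · a⁻³ = a⁴
  (a⁴) · a⁻⁴ = e

Answer: e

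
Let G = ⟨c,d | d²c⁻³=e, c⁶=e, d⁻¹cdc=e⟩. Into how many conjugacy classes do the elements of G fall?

The conjugacy classes (representative and size) are:
  [e] (size 1), [c] (size 2), [c²] (size 2), [c³] (size 1), [cd⁻¹] (size 3), [c²d⁻¹] (size 3).
Class equation: 1 + 2 + 2 + 1 + 3 + 3 = 12 = |G|. So G has 6 conjugacy classes.

Answer: 6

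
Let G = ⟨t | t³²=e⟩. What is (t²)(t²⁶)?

Compute (t²) · (t²⁶) by multiplying left to right and reducing via the relations at each step:
  (t²) · t²⁶ = t²⁸

Answer: t²⁸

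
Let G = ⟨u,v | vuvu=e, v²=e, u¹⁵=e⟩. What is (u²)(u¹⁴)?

Compute (u²) · (u¹⁴) by multiplying left to right and reducing via the relations at each step:
  (u²) · u¹⁴ = u

Answer: u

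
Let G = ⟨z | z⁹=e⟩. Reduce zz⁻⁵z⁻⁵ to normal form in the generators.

Multiply left to right, reducing at each step:
  z · z⁻⁵ = z⁵
  (z⁵) · z⁻⁵ = e

Answer: e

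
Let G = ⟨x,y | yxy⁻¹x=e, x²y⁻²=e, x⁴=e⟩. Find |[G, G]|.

G' = [G, G] is generated by all commutators. The generator-pair commutators are: [x, y] = x².
The subgroup they normally generate is {e, x²}, of order 2.
Check: |G/G'| = 8/2 = 4 is the order of the abelianisation.

Answer: 2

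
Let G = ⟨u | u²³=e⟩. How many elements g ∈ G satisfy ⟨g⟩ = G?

G is cyclic of order 23. An element generates G iff its order is 23, and a cyclic group of order 23 has exactly φ(23) = 22 such elements.

Answer: 22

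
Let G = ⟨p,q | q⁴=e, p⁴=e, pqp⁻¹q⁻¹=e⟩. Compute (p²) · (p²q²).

Compute (p²) · (p²q²) by multiplying left to right and reducing via the relations at each step:
  (p²) · p² = e
  e · q² = q²

Answer: q²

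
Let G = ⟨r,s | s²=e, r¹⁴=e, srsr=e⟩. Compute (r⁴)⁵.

Compute successive powers of (r⁴), reducing at each step:
  (r⁴)²: (r⁴) · r⁴ = r⁸
  (r⁴)³: (r⁸) · r⁴ = r¹²
  (r⁴)⁴: (r¹²) · r⁴ = r²
  (r⁴)⁵: (r²) · r⁴ = r⁶

Answer: r⁶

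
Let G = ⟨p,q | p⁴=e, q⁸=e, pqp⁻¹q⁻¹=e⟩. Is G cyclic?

|G| = 32, but the maximum element order in G is 8 < 32. No single element generates all of G, so G is not cyclic.

Answer: No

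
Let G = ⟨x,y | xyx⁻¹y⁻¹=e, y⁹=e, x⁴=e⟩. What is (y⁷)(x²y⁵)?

Compute (y⁷) · (x²y⁵) by multiplying left to right and reducing via the relations at each step:
  (y⁷) · x² = x²y⁷
  (x²y⁷) · y⁵ = x²y³

Answer: x²y³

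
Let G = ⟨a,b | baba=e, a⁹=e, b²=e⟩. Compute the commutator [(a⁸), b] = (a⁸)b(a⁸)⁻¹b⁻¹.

[(a⁸), b] = (a⁸)·b·(a⁸)⁻¹·b⁻¹.
  (a⁸) · b = a⁸b
  (a⁸b) · a = a⁷b
  (a⁷b) · b = a⁷

Answer: a⁷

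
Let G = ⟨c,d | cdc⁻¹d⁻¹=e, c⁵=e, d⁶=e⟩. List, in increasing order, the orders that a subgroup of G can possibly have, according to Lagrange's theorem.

|G| = 30 = 2 · 3 · 5. By Lagrange's theorem the order of any subgroup divides 30; the divisors of 30 are 1, 2, 3, 5, 6, 10, 15, 30.

Answer: 1, 2, 3, 5, 6, 10, 15, 30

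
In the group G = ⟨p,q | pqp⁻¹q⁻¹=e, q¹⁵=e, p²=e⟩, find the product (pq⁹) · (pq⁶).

Compute (pq⁹) · (pq⁶) by multiplying left to right and reducing via the relations at each step:
  (pq⁹) · p = q⁹
  (q⁹) · q⁶ = e

Answer: e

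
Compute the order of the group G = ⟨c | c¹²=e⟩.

G is generated by a single element, so G is cyclic. The relator gives c¹² = e and no smaller power is forced to be e, so the 12 powers {c, e, c², c³, c⁴, c⁵, c⁶, c⁷, c⁸, c⁹, c¹¹, c¹⁰} are distinct. Hence |G| = 12.

Answer: 12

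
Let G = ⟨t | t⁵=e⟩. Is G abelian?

G has a single generator, so G is cyclic and hence abelian.

Answer: Yes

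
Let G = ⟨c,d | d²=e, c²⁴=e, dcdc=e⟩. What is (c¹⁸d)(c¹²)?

Compute (c¹⁸d) · (c¹²) by multiplying left to right and reducing via the relations at each step:
  (c¹⁸d) · c¹² = c⁶d

Answer: c⁶d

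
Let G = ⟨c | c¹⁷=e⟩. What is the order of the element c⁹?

Compute successive powers until reaching e:
  (c⁹)¹ = c⁹, (c⁹)² = c, (c⁹)³ = c¹⁰, (c⁹)⁴ = c², (c⁹)⁵ = c¹¹, (c⁹)⁶ = c³, (c⁹)⁷ = c¹², (c⁹)⁸ = c⁴, (c⁹)⁹ = c¹³, (c⁹)¹⁰ = c⁵, (c⁹)¹¹ = c¹⁴, (c⁹)¹² = c⁶, (c⁹)¹³ = c¹⁵, (c⁹)¹⁴ = c⁷, (c⁹)¹⁵ = c¹⁶, (c⁹)¹⁶ = c⁸, (c⁹)¹⁷ = e.
The smallest positive k with (c⁹)ᵏ = e is 17.

Answer: 17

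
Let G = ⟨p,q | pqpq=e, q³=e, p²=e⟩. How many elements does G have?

Enumerate words in the generators, reducing via the relations: the distinct elements are
  {e, p, q, pq, q², pq²}.
No further products give new elements, so |G| = 6.

Answer: 6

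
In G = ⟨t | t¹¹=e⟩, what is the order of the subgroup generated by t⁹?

|⟨t⁹⟩| equals the order of t⁹. Compute successive powers until reaching e:
  (t⁹)¹ = t⁹, (t⁹)² = t⁷, (t⁹)³ = t⁵, (t⁹)⁴ = t³, (t⁹)⁵ = t, (t⁹)⁶ = t¹⁰, (t⁹)⁷ = t⁸, (t⁹)⁸ = t⁶, (t⁹)⁹ = t⁴, (t⁹)¹⁰ = t², (t⁹)¹¹ = e.
The smallest positive k with (t⁹)ᵏ = e is 11, so |⟨t⁹⟩| = 11.

Answer: 11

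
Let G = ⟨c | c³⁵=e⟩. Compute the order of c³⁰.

Compute successive powers until reaching e:
  (c³⁰)¹ = c³⁰, (c³⁰)² = c²⁵, (c³⁰)³ = c²⁰, (c³⁰)⁴ = c¹⁵, (c³⁰)⁵ = c¹⁰, (c³⁰)⁶ = c⁵, (c³⁰)⁷ = e.
The smallest positive k with (c³⁰)ᵏ = e is 7.

Answer: 7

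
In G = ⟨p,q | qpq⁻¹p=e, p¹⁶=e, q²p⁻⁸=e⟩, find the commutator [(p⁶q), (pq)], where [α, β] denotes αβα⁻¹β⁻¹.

[(p⁶q), (pq)] = (p⁶q)·(pq)·(p⁶q)⁻¹·(pq)⁻¹.
  (p⁶q) · (pq) = p¹³
  (p¹³) · (p⁶q⁻¹) = p³q⁻¹
  (p³q⁻¹) · (pq⁻¹) = p¹⁰

Answer: p¹⁰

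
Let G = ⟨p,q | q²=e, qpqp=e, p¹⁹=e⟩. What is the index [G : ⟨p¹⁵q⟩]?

First find ord(p¹⁵q) by computing successive powers:
  (p¹⁵q)¹ = p¹⁵q, (p¹⁵q)² = e.
So |⟨p¹⁵q⟩| = ord(p¹⁵q) = 2. With |G| = 38, by Lagrange [G : ⟨p¹⁵q⟩] = 38/2 = 19.

Answer: 19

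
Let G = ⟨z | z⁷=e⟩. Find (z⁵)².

Compute successive powers of (z⁵), reducing at each step:
  (z⁵)²: (z⁵) · z⁵ = z³

Answer: z³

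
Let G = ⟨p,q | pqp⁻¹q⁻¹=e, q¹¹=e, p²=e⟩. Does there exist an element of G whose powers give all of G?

|G| = 22. The element pq has order 22 (its powers give 22 distinct elements), so ⟨pq⟩ = G and G is cyclic.

Answer: Yes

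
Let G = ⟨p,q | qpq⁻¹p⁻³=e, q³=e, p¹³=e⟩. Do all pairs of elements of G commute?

p·q = pq but q·p = p³q, so p·q ≠ q·p and G is not abelian.

Answer: No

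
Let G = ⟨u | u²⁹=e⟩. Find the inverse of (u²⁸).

The order of (u²⁸) is 29 (smallest k with (u²⁸)ᵏ = e), so (u²⁸)⁻¹ = (u²⁸)²⁸ = u.
Check: (u²⁸) · u → (u²⁸) · u = e, giving e as required.

Answer: u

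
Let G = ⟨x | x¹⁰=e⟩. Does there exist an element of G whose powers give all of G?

|G| = 10. The element x has order 10 (its powers give 10 distinct elements), so ⟨x⟩ = G and G is cyclic.

Answer: Yes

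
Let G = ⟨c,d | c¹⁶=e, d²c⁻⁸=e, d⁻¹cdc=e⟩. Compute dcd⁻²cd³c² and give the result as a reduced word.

Multiply left to right, reducing at each step:
  d · c = c⁷d⁻¹
  (c⁷d⁻¹) · d⁻² = c⁷d
  (c⁷d) · c = c⁶d
  (c⁶d) · d³ = c⁶
  (c⁶) · c² = c⁸

Answer: c⁸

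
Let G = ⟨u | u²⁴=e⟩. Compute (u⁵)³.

Compute successive powers of (u⁵), reducing at each step:
  (u⁵)²: (u⁵) · u⁵ = u¹⁰
  (u⁵)³: (u¹⁰) · u⁵ = u¹⁵

Answer: u¹⁵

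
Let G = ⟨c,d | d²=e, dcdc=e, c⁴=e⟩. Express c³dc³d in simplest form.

Multiply left to right, reducing at each step:
  (c³) · d = c³d
  (c³d) · c³ = d
  d · d = e

Answer: e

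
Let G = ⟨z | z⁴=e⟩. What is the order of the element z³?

Compute successive powers until reaching e:
  (z³)¹ = z³, (z³)² = z², (z³)³ = z, (z³)⁴ = e.
The smallest positive k with (z³)ᵏ = e is 4.

Answer: 4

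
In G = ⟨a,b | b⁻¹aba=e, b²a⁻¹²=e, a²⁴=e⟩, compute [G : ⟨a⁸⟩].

First find ord(a⁸) by computing successive powers:
  (a⁸)¹ = a⁸, (a⁸)² = a¹⁶, (a⁸)³ = e.
So |⟨a⁸⟩| = ord(a⁸) = 3. With |G| = 48, by Lagrange [G : ⟨a⁸⟩] = 48/3 = 16.

Answer: 16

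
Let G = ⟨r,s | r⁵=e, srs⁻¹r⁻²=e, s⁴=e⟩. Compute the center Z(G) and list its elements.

An element z ∈ Z(G) iff z commutes with every generator.
For example e is central: e·r = r = r·e; e·s = s = s·e.
Whereas r ∉ Z(G) since r·s = rs ≠ r²s = s·r.
Checking each of the 20 elements this way gives Z(G) = {e}, of order 1.

Answer: {e}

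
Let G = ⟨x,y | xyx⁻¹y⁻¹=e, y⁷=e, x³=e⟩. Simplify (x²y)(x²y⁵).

Compute (x²y) · (x²y⁵) by multiplying left to right and reducing via the relations at each step:
  (x²y) · x² = xy
  (xy) · y⁵ = xy⁶

Answer: xy⁶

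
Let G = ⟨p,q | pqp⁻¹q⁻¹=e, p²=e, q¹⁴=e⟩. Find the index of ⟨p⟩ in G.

First find ord(p) by computing successive powers:
  p¹ = p, p² = e.
So |⟨p⟩| = ord(p) = 2. With |G| = 28, by Lagrange [G : ⟨p⟩] = 28/2 = 14.

Answer: 14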